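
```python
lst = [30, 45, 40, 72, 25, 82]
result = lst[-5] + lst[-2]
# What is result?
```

lst has length 6. Negative index -5 maps to positive index 6 + (-5) = 1. lst[1] = 45.
lst has length 6. Negative index -2 maps to positive index 6 + (-2) = 4. lst[4] = 25.
Sum: 45 + 25 = 70.

70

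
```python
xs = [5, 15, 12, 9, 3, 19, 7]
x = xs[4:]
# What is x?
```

xs has length 7. The slice xs[4:] selects indices [4, 5, 6] (4->3, 5->19, 6->7), giving [3, 19, 7].

[3, 19, 7]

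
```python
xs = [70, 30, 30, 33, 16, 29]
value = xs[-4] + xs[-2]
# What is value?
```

xs has length 6. Negative index -4 maps to positive index 6 + (-4) = 2. xs[2] = 30.
xs has length 6. Negative index -2 maps to positive index 6 + (-2) = 4. xs[4] = 16.
Sum: 30 + 16 = 46.

46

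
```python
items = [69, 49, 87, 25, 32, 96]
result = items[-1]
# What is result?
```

items has length 6. Negative index -1 maps to positive index 6 + (-1) = 5. items[5] = 96.

96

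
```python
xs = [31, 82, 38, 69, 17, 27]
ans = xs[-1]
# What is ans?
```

xs has length 6. Negative index -1 maps to positive index 6 + (-1) = 5. xs[5] = 27.

27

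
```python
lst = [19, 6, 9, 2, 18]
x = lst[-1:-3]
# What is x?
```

lst has length 5. The slice lst[-1:-3] resolves to an empty index range, so the result is [].

[]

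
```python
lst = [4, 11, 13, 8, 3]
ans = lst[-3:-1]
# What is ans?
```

lst has length 5. The slice lst[-3:-1] selects indices [2, 3] (2->13, 3->8), giving [13, 8].

[13, 8]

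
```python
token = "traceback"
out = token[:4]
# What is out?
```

token has length 9. The slice token[:4] selects indices [0, 1, 2, 3] (0->'t', 1->'r', 2->'a', 3->'c'), giving 'trac'.

'trac'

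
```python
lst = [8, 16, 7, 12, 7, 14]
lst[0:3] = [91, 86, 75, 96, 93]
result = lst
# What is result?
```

lst starts as [8, 16, 7, 12, 7, 14] (length 6). The slice lst[0:3] covers indices [0, 1, 2] with values [8, 16, 7]. Replacing that slice with [91, 86, 75, 96, 93] (different length) produces [91, 86, 75, 96, 93, 12, 7, 14].

[91, 86, 75, 96, 93, 12, 7, 14]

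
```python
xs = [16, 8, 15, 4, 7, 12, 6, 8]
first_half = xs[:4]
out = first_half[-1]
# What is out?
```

xs has length 8. The slice xs[:4] selects indices [0, 1, 2, 3] (0->16, 1->8, 2->15, 3->4), giving [16, 8, 15, 4]. So first_half = [16, 8, 15, 4]. Then first_half[-1] = 4.

4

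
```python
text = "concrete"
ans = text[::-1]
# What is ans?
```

text has length 8. The slice text[::-1] selects indices [7, 6, 5, 4, 3, 2, 1, 0] (7->'e', 6->'t', 5->'e', 4->'r', 3->'c', 2->'n', 1->'o', 0->'c'), giving 'etercnoc'.

'etercnoc'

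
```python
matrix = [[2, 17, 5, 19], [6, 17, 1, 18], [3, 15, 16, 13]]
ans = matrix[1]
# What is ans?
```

matrix has 3 rows. Row 1 is [6, 17, 1, 18].

[6, 17, 1, 18]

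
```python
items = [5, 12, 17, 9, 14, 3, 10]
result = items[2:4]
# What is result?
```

items has length 7. The slice items[2:4] selects indices [2, 3] (2->17, 3->9), giving [17, 9].

[17, 9]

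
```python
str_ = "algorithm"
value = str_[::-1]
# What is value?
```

str_ has length 9. The slice str_[::-1] selects indices [8, 7, 6, 5, 4, 3, 2, 1, 0] (8->'m', 7->'h', 6->'t', 5->'i', 4->'r', 3->'o', 2->'g', 1->'l', 0->'a'), giving 'mhtirogla'.

'mhtirogla'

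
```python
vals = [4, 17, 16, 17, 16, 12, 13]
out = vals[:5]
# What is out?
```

vals has length 7. The slice vals[:5] selects indices [0, 1, 2, 3, 4] (0->4, 1->17, 2->16, 3->17, 4->16), giving [4, 17, 16, 17, 16].

[4, 17, 16, 17, 16]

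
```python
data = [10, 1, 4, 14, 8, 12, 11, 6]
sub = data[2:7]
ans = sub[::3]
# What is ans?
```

data has length 8. The slice data[2:7] selects indices [2, 3, 4, 5, 6] (2->4, 3->14, 4->8, 5->12, 6->11), giving [4, 14, 8, 12, 11]. So sub = [4, 14, 8, 12, 11]. sub has length 5. The slice sub[::3] selects indices [0, 3] (0->4, 3->12), giving [4, 12].

[4, 12]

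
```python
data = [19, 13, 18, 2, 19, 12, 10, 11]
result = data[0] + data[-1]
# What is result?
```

data has length 8. data[0] = 19.
data has length 8. Negative index -1 maps to positive index 8 + (-1) = 7. data[7] = 11.
Sum: 19 + 11 = 30.

30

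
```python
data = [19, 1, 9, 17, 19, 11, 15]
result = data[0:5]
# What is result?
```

data has length 7. The slice data[0:5] selects indices [0, 1, 2, 3, 4] (0->19, 1->1, 2->9, 3->17, 4->19), giving [19, 1, 9, 17, 19].

[19, 1, 9, 17, 19]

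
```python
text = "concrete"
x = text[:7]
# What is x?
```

text has length 8. The slice text[:7] selects indices [0, 1, 2, 3, 4, 5, 6] (0->'c', 1->'o', 2->'n', 3->'c', 4->'r', 5->'e', 6->'t'), giving 'concret'.

'concret'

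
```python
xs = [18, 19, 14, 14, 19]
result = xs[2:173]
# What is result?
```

xs has length 5. The slice xs[2:173] selects indices [2, 3, 4] (2->14, 3->14, 4->19), giving [14, 14, 19].

[14, 14, 19]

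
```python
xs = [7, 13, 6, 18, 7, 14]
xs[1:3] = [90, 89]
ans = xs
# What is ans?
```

xs starts as [7, 13, 6, 18, 7, 14] (length 6). The slice xs[1:3] covers indices [1, 2] with values [13, 6]. Replacing that slice with [90, 89] (same length) produces [7, 90, 89, 18, 7, 14].

[7, 90, 89, 18, 7, 14]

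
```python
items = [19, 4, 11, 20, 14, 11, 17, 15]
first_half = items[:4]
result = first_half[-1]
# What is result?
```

items has length 8. The slice items[:4] selects indices [0, 1, 2, 3] (0->19, 1->4, 2->11, 3->20), giving [19, 4, 11, 20]. So first_half = [19, 4, 11, 20]. Then first_half[-1] = 20.

20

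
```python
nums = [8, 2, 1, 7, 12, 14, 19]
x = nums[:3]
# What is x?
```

nums has length 7. The slice nums[:3] selects indices [0, 1, 2] (0->8, 1->2, 2->1), giving [8, 2, 1].

[8, 2, 1]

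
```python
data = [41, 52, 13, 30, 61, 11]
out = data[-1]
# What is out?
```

data has length 6. Negative index -1 maps to positive index 6 + (-1) = 5. data[5] = 11.

11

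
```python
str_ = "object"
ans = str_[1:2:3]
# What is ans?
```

str_ has length 6. The slice str_[1:2:3] selects indices [1] (1->'b'), giving 'b'.

'b'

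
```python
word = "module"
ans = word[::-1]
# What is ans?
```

word has length 6. The slice word[::-1] selects indices [5, 4, 3, 2, 1, 0] (5->'e', 4->'l', 3->'u', 2->'d', 1->'o', 0->'m'), giving 'eludom'.

'eludom'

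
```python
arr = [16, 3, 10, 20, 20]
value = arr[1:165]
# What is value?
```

arr has length 5. The slice arr[1:165] selects indices [1, 2, 3, 4] (1->3, 2->10, 3->20, 4->20), giving [3, 10, 20, 20].

[3, 10, 20, 20]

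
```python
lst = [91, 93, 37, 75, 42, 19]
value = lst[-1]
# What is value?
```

lst has length 6. Negative index -1 maps to positive index 6 + (-1) = 5. lst[5] = 19.

19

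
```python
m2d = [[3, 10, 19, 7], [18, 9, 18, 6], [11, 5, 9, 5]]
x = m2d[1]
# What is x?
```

m2d has 3 rows. Row 1 is [18, 9, 18, 6].

[18, 9, 18, 6]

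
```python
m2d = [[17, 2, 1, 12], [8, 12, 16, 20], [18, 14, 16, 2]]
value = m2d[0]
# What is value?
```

m2d has 3 rows. Row 0 is [17, 2, 1, 12].

[17, 2, 1, 12]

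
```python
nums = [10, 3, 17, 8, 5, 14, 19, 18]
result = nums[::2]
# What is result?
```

nums has length 8. The slice nums[::2] selects indices [0, 2, 4, 6] (0->10, 2->17, 4->5, 6->19), giving [10, 17, 5, 19].

[10, 17, 5, 19]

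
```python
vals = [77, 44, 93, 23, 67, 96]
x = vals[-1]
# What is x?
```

vals has length 6. Negative index -1 maps to positive index 6 + (-1) = 5. vals[5] = 96.

96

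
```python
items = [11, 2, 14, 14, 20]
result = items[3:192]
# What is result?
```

items has length 5. The slice items[3:192] selects indices [3, 4] (3->14, 4->20), giving [14, 20].

[14, 20]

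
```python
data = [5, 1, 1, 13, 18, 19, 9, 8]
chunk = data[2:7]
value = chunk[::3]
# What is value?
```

data has length 8. The slice data[2:7] selects indices [2, 3, 4, 5, 6] (2->1, 3->13, 4->18, 5->19, 6->9), giving [1, 13, 18, 19, 9]. So chunk = [1, 13, 18, 19, 9]. chunk has length 5. The slice chunk[::3] selects indices [0, 3] (0->1, 3->19), giving [1, 19].

[1, 19]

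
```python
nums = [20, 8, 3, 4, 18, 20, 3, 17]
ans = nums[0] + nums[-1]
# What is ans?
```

nums has length 8. nums[0] = 20.
nums has length 8. Negative index -1 maps to positive index 8 + (-1) = 7. nums[7] = 17.
Sum: 20 + 17 = 37.

37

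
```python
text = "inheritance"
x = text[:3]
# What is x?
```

text has length 11. The slice text[:3] selects indices [0, 1, 2] (0->'i', 1->'n', 2->'h'), giving 'inh'.

'inh'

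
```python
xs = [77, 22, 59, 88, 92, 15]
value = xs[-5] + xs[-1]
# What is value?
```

xs has length 6. Negative index -5 maps to positive index 6 + (-5) = 1. xs[1] = 22.
xs has length 6. Negative index -1 maps to positive index 6 + (-1) = 5. xs[5] = 15.
Sum: 22 + 15 = 37.

37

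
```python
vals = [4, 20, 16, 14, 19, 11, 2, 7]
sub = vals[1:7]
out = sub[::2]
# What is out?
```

vals has length 8. The slice vals[1:7] selects indices [1, 2, 3, 4, 5, 6] (1->20, 2->16, 3->14, 4->19, 5->11, 6->2), giving [20, 16, 14, 19, 11, 2]. So sub = [20, 16, 14, 19, 11, 2]. sub has length 6. The slice sub[::2] selects indices [0, 2, 4] (0->20, 2->14, 4->11), giving [20, 14, 11].

[20, 14, 11]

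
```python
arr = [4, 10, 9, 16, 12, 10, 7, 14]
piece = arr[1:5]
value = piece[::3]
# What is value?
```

arr has length 8. The slice arr[1:5] selects indices [1, 2, 3, 4] (1->10, 2->9, 3->16, 4->12), giving [10, 9, 16, 12]. So piece = [10, 9, 16, 12]. piece has length 4. The slice piece[::3] selects indices [0, 3] (0->10, 3->12), giving [10, 12].

[10, 12]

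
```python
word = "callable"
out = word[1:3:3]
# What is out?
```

word has length 8. The slice word[1:3:3] selects indices [1] (1->'a'), giving 'a'.

'a'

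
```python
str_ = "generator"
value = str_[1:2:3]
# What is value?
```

str_ has length 9. The slice str_[1:2:3] selects indices [1] (1->'e'), giving 'e'.

'e'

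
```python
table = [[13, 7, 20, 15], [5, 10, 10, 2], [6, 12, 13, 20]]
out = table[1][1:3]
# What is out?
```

table[1] = [5, 10, 10, 2]. table[1] has length 4. The slice table[1][1:3] selects indices [1, 2] (1->10, 2->10), giving [10, 10].

[10, 10]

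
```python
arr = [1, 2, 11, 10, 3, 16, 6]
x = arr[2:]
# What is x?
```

arr has length 7. The slice arr[2:] selects indices [2, 3, 4, 5, 6] (2->11, 3->10, 4->3, 5->16, 6->6), giving [11, 10, 3, 16, 6].

[11, 10, 3, 16, 6]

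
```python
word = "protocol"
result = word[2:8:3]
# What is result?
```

word has length 8. The slice word[2:8:3] selects indices [2, 5] (2->'o', 5->'c'), giving 'oc'.

'oc'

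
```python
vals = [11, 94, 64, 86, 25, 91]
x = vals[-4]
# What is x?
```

vals has length 6. Negative index -4 maps to positive index 6 + (-4) = 2. vals[2] = 64.

64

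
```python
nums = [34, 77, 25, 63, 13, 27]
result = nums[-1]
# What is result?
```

nums has length 6. Negative index -1 maps to positive index 6 + (-1) = 5. nums[5] = 27.

27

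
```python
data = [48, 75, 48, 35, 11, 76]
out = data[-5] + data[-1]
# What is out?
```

data has length 6. Negative index -5 maps to positive index 6 + (-5) = 1. data[1] = 75.
data has length 6. Negative index -1 maps to positive index 6 + (-1) = 5. data[5] = 76.
Sum: 75 + 76 = 151.

151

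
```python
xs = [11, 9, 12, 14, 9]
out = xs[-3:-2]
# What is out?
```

xs has length 5. The slice xs[-3:-2] selects indices [2] (2->12), giving [12].

[12]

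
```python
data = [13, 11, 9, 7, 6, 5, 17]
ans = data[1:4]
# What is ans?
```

data has length 7. The slice data[1:4] selects indices [1, 2, 3] (1->11, 2->9, 3->7), giving [11, 9, 7].

[11, 9, 7]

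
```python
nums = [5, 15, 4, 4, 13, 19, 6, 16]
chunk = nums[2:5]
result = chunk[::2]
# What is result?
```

nums has length 8. The slice nums[2:5] selects indices [2, 3, 4] (2->4, 3->4, 4->13), giving [4, 4, 13]. So chunk = [4, 4, 13]. chunk has length 3. The slice chunk[::2] selects indices [0, 2] (0->4, 2->13), giving [4, 13].

[4, 13]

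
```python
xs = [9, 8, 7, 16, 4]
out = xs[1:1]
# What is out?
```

xs has length 5. The slice xs[1:1] resolves to an empty index range, so the result is [].

[]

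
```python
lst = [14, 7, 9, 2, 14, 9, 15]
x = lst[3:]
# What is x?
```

lst has length 7. The slice lst[3:] selects indices [3, 4, 5, 6] (3->2, 4->14, 5->9, 6->15), giving [2, 14, 9, 15].

[2, 14, 9, 15]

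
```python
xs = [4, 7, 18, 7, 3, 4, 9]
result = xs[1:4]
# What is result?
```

xs has length 7. The slice xs[1:4] selects indices [1, 2, 3] (1->7, 2->18, 3->7), giving [7, 18, 7].

[7, 18, 7]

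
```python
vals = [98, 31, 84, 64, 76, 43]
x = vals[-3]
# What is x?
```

vals has length 6. Negative index -3 maps to positive index 6 + (-3) = 3. vals[3] = 64.

64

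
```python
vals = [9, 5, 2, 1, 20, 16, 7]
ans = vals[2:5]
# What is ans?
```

vals has length 7. The slice vals[2:5] selects indices [2, 3, 4] (2->2, 3->1, 4->20), giving [2, 1, 20].

[2, 1, 20]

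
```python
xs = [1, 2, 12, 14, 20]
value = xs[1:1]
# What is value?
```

xs has length 5. The slice xs[1:1] resolves to an empty index range, so the result is [].

[]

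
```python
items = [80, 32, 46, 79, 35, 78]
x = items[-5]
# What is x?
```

items has length 6. Negative index -5 maps to positive index 6 + (-5) = 1. items[1] = 32.

32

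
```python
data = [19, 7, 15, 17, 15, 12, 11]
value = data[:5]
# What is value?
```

data has length 7. The slice data[:5] selects indices [0, 1, 2, 3, 4] (0->19, 1->7, 2->15, 3->17, 4->15), giving [19, 7, 15, 17, 15].

[19, 7, 15, 17, 15]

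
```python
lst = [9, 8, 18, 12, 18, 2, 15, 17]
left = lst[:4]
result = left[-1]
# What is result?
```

lst has length 8. The slice lst[:4] selects indices [0, 1, 2, 3] (0->9, 1->8, 2->18, 3->12), giving [9, 8, 18, 12]. So left = [9, 8, 18, 12]. Then left[-1] = 12.

12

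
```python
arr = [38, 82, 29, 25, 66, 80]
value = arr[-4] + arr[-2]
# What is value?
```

arr has length 6. Negative index -4 maps to positive index 6 + (-4) = 2. arr[2] = 29.
arr has length 6. Negative index -2 maps to positive index 6 + (-2) = 4. arr[4] = 66.
Sum: 29 + 66 = 95.

95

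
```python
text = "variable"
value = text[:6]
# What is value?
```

text has length 8. The slice text[:6] selects indices [0, 1, 2, 3, 4, 5] (0->'v', 1->'a', 2->'r', 3->'i', 4->'a', 5->'b'), giving 'variab'.

'variab'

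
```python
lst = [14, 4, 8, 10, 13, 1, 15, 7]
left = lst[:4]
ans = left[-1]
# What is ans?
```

lst has length 8. The slice lst[:4] selects indices [0, 1, 2, 3] (0->14, 1->4, 2->8, 3->10), giving [14, 4, 8, 10]. So left = [14, 4, 8, 10]. Then left[-1] = 10.

10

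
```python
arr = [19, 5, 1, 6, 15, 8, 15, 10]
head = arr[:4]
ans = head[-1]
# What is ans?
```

arr has length 8. The slice arr[:4] selects indices [0, 1, 2, 3] (0->19, 1->5, 2->1, 3->6), giving [19, 5, 1, 6]. So head = [19, 5, 1, 6]. Then head[-1] = 6.

6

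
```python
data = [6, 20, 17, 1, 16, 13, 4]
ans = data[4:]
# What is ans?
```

data has length 7. The slice data[4:] selects indices [4, 5, 6] (4->16, 5->13, 6->4), giving [16, 13, 4].

[16, 13, 4]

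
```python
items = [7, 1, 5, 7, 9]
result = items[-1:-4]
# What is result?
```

items has length 5. The slice items[-1:-4] resolves to an empty index range, so the result is [].

[]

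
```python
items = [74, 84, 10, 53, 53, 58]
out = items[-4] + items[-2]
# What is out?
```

items has length 6. Negative index -4 maps to positive index 6 + (-4) = 2. items[2] = 10.
items has length 6. Negative index -2 maps to positive index 6 + (-2) = 4. items[4] = 53.
Sum: 10 + 53 = 63.

63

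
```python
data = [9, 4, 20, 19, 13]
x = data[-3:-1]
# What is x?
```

data has length 5. The slice data[-3:-1] selects indices [2, 3] (2->20, 3->19), giving [20, 19].

[20, 19]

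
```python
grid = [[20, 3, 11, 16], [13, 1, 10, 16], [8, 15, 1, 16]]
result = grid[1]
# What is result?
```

grid has 3 rows. Row 1 is [13, 1, 10, 16].

[13, 1, 10, 16]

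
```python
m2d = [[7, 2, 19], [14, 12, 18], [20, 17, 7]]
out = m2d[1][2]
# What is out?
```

m2d[1] = [14, 12, 18]. Taking column 2 of that row yields 18.

18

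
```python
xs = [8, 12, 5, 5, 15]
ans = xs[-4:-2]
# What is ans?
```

xs has length 5. The slice xs[-4:-2] selects indices [1, 2] (1->12, 2->5), giving [12, 5].

[12, 5]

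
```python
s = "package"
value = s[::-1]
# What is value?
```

s has length 7. The slice s[::-1] selects indices [6, 5, 4, 3, 2, 1, 0] (6->'e', 5->'g', 4->'a', 3->'k', 2->'c', 1->'a', 0->'p'), giving 'egakcap'.

'egakcap'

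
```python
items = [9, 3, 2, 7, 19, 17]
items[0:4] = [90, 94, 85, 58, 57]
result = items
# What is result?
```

items starts as [9, 3, 2, 7, 19, 17] (length 6). The slice items[0:4] covers indices [0, 1, 2, 3] with values [9, 3, 2, 7]. Replacing that slice with [90, 94, 85, 58, 57] (different length) produces [90, 94, 85, 58, 57, 19, 17].

[90, 94, 85, 58, 57, 19, 17]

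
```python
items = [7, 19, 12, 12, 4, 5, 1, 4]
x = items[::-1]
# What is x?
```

items has length 8. The slice items[::-1] selects indices [7, 6, 5, 4, 3, 2, 1, 0] (7->4, 6->1, 5->5, 4->4, 3->12, 2->12, 1->19, 0->7), giving [4, 1, 5, 4, 12, 12, 19, 7].

[4, 1, 5, 4, 12, 12, 19, 7]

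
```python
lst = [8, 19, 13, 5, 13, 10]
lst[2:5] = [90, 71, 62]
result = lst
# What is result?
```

lst starts as [8, 19, 13, 5, 13, 10] (length 6). The slice lst[2:5] covers indices [2, 3, 4] with values [13, 5, 13]. Replacing that slice with [90, 71, 62] (same length) produces [8, 19, 90, 71, 62, 10].

[8, 19, 90, 71, 62, 10]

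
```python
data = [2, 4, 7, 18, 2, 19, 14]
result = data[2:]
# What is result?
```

data has length 7. The slice data[2:] selects indices [2, 3, 4, 5, 6] (2->7, 3->18, 4->2, 5->19, 6->14), giving [7, 18, 2, 19, 14].

[7, 18, 2, 19, 14]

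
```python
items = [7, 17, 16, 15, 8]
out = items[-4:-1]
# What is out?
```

items has length 5. The slice items[-4:-1] selects indices [1, 2, 3] (1->17, 2->16, 3->15), giving [17, 16, 15].

[17, 16, 15]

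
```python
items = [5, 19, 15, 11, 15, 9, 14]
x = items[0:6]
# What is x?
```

items has length 7. The slice items[0:6] selects indices [0, 1, 2, 3, 4, 5] (0->5, 1->19, 2->15, 3->11, 4->15, 5->9), giving [5, 19, 15, 11, 15, 9].

[5, 19, 15, 11, 15, 9]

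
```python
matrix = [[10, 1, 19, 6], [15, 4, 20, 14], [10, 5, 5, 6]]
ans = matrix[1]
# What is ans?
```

matrix has 3 rows. Row 1 is [15, 4, 20, 14].

[15, 4, 20, 14]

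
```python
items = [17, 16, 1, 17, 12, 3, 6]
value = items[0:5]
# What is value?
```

items has length 7. The slice items[0:5] selects indices [0, 1, 2, 3, 4] (0->17, 1->16, 2->1, 3->17, 4->12), giving [17, 16, 1, 17, 12].

[17, 16, 1, 17, 12]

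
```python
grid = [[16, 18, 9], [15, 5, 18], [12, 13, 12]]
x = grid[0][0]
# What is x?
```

grid[0] = [16, 18, 9]. Taking column 0 of that row yields 16.

16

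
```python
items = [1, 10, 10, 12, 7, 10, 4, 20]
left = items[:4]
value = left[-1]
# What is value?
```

items has length 8. The slice items[:4] selects indices [0, 1, 2, 3] (0->1, 1->10, 2->10, 3->12), giving [1, 10, 10, 12]. So left = [1, 10, 10, 12]. Then left[-1] = 12.

12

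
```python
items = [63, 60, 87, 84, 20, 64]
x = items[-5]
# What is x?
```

items has length 6. Negative index -5 maps to positive index 6 + (-5) = 1. items[1] = 60.

60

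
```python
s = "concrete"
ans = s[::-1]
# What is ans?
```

s has length 8. The slice s[::-1] selects indices [7, 6, 5, 4, 3, 2, 1, 0] (7->'e', 6->'t', 5->'e', 4->'r', 3->'c', 2->'n', 1->'o', 0->'c'), giving 'etercnoc'.

'etercnoc'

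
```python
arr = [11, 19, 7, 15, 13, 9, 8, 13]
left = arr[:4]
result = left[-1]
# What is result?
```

arr has length 8. The slice arr[:4] selects indices [0, 1, 2, 3] (0->11, 1->19, 2->7, 3->15), giving [11, 19, 7, 15]. So left = [11, 19, 7, 15]. Then left[-1] = 15.

15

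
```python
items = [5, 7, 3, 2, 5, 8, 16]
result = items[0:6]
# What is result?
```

items has length 7. The slice items[0:6] selects indices [0, 1, 2, 3, 4, 5] (0->5, 1->7, 2->3, 3->2, 4->5, 5->8), giving [5, 7, 3, 2, 5, 8].

[5, 7, 3, 2, 5, 8]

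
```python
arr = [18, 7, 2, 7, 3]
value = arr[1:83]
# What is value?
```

arr has length 5. The slice arr[1:83] selects indices [1, 2, 3, 4] (1->7, 2->2, 3->7, 4->3), giving [7, 2, 7, 3].

[7, 2, 7, 3]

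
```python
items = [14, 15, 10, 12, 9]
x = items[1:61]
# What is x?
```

items has length 5. The slice items[1:61] selects indices [1, 2, 3, 4] (1->15, 2->10, 3->12, 4->9), giving [15, 10, 12, 9].

[15, 10, 12, 9]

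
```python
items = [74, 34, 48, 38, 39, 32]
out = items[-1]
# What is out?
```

items has length 6. Negative index -1 maps to positive index 6 + (-1) = 5. items[5] = 32.

32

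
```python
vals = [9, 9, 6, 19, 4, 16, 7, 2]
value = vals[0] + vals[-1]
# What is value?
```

vals has length 8. vals[0] = 9.
vals has length 8. Negative index -1 maps to positive index 8 + (-1) = 7. vals[7] = 2.
Sum: 9 + 2 = 11.

11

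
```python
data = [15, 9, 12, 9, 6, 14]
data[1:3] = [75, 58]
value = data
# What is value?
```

data starts as [15, 9, 12, 9, 6, 14] (length 6). The slice data[1:3] covers indices [1, 2] with values [9, 12]. Replacing that slice with [75, 58] (same length) produces [15, 75, 58, 9, 6, 14].

[15, 75, 58, 9, 6, 14]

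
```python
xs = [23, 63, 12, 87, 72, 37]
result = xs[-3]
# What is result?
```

xs has length 6. Negative index -3 maps to positive index 6 + (-3) = 3. xs[3] = 87.

87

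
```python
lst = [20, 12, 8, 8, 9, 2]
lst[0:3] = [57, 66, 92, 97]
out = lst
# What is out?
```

lst starts as [20, 12, 8, 8, 9, 2] (length 6). The slice lst[0:3] covers indices [0, 1, 2] with values [20, 12, 8]. Replacing that slice with [57, 66, 92, 97] (different length) produces [57, 66, 92, 97, 8, 9, 2].

[57, 66, 92, 97, 8, 9, 2]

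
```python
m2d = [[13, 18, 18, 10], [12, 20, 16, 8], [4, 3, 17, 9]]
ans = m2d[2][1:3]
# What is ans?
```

m2d[2] = [4, 3, 17, 9]. m2d[2] has length 4. The slice m2d[2][1:3] selects indices [1, 2] (1->3, 2->17), giving [3, 17].

[3, 17]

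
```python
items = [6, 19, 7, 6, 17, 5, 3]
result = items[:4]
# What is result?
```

items has length 7. The slice items[:4] selects indices [0, 1, 2, 3] (0->6, 1->19, 2->7, 3->6), giving [6, 19, 7, 6].

[6, 19, 7, 6]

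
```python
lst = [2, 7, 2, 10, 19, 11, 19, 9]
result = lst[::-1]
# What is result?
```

lst has length 8. The slice lst[::-1] selects indices [7, 6, 5, 4, 3, 2, 1, 0] (7->9, 6->19, 5->11, 4->19, 3->10, 2->2, 1->7, 0->2), giving [9, 19, 11, 19, 10, 2, 7, 2].

[9, 19, 11, 19, 10, 2, 7, 2]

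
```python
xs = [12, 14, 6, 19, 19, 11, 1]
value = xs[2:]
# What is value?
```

xs has length 7. The slice xs[2:] selects indices [2, 3, 4, 5, 6] (2->6, 3->19, 4->19, 5->11, 6->1), giving [6, 19, 19, 11, 1].

[6, 19, 19, 11, 1]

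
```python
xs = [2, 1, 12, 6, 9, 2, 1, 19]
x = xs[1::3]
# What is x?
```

xs has length 8. The slice xs[1::3] selects indices [1, 4, 7] (1->1, 4->9, 7->19), giving [1, 9, 19].

[1, 9, 19]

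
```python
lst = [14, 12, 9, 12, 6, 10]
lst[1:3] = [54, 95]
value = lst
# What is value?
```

lst starts as [14, 12, 9, 12, 6, 10] (length 6). The slice lst[1:3] covers indices [1, 2] with values [12, 9]. Replacing that slice with [54, 95] (same length) produces [14, 54, 95, 12, 6, 10].

[14, 54, 95, 12, 6, 10]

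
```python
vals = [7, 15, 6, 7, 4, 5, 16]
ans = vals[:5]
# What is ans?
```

vals has length 7. The slice vals[:5] selects indices [0, 1, 2, 3, 4] (0->7, 1->15, 2->6, 3->7, 4->4), giving [7, 15, 6, 7, 4].

[7, 15, 6, 7, 4]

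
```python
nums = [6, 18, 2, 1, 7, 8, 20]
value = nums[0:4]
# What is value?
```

nums has length 7. The slice nums[0:4] selects indices [0, 1, 2, 3] (0->6, 1->18, 2->2, 3->1), giving [6, 18, 2, 1].

[6, 18, 2, 1]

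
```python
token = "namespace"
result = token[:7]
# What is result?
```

token has length 9. The slice token[:7] selects indices [0, 1, 2, 3, 4, 5, 6] (0->'n', 1->'a', 2->'m', 3->'e', 4->'s', 5->'p', 6->'a'), giving 'namespa'.

'namespa'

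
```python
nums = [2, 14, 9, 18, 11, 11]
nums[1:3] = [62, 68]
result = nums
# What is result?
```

nums starts as [2, 14, 9, 18, 11, 11] (length 6). The slice nums[1:3] covers indices [1, 2] with values [14, 9]. Replacing that slice with [62, 68] (same length) produces [2, 62, 68, 18, 11, 11].

[2, 62, 68, 18, 11, 11]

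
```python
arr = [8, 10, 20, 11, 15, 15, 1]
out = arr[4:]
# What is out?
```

arr has length 7. The slice arr[4:] selects indices [4, 5, 6] (4->15, 5->15, 6->1), giving [15, 15, 1].

[15, 15, 1]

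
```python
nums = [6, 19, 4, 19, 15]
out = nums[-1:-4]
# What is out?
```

nums has length 5. The slice nums[-1:-4] resolves to an empty index range, so the result is [].

[]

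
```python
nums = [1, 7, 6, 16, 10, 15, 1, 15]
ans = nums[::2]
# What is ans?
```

nums has length 8. The slice nums[::2] selects indices [0, 2, 4, 6] (0->1, 2->6, 4->10, 6->1), giving [1, 6, 10, 1].

[1, 6, 10, 1]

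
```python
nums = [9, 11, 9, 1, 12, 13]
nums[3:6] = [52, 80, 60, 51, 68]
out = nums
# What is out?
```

nums starts as [9, 11, 9, 1, 12, 13] (length 6). The slice nums[3:6] covers indices [3, 4, 5] with values [1, 12, 13]. Replacing that slice with [52, 80, 60, 51, 68] (different length) produces [9, 11, 9, 52, 80, 60, 51, 68].

[9, 11, 9, 52, 80, 60, 51, 68]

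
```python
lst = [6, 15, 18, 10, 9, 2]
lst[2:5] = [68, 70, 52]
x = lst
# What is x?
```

lst starts as [6, 15, 18, 10, 9, 2] (length 6). The slice lst[2:5] covers indices [2, 3, 4] with values [18, 10, 9]. Replacing that slice with [68, 70, 52] (same length) produces [6, 15, 68, 70, 52, 2].

[6, 15, 68, 70, 52, 2]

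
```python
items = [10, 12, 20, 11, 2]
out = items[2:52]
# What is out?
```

items has length 5. The slice items[2:52] selects indices [2, 3, 4] (2->20, 3->11, 4->2), giving [20, 11, 2].

[20, 11, 2]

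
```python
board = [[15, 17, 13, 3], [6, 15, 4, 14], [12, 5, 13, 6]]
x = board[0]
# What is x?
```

board has 3 rows. Row 0 is [15, 17, 13, 3].

[15, 17, 13, 3]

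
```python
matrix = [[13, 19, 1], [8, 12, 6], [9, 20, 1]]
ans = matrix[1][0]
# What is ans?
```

matrix[1] = [8, 12, 6]. Taking column 0 of that row yields 8.

8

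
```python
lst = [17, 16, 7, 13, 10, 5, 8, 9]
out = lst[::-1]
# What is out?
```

lst has length 8. The slice lst[::-1] selects indices [7, 6, 5, 4, 3, 2, 1, 0] (7->9, 6->8, 5->5, 4->10, 3->13, 2->7, 1->16, 0->17), giving [9, 8, 5, 10, 13, 7, 16, 17].

[9, 8, 5, 10, 13, 7, 16, 17]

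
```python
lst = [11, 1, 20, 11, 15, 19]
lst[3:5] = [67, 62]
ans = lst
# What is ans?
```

lst starts as [11, 1, 20, 11, 15, 19] (length 6). The slice lst[3:5] covers indices [3, 4] with values [11, 15]. Replacing that slice with [67, 62] (same length) produces [11, 1, 20, 67, 62, 19].

[11, 1, 20, 67, 62, 19]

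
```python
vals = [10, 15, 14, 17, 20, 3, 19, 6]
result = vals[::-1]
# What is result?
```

vals has length 8. The slice vals[::-1] selects indices [7, 6, 5, 4, 3, 2, 1, 0] (7->6, 6->19, 5->3, 4->20, 3->17, 2->14, 1->15, 0->10), giving [6, 19, 3, 20, 17, 14, 15, 10].

[6, 19, 3, 20, 17, 14, 15, 10]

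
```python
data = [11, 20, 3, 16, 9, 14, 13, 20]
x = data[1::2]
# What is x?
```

data has length 8. The slice data[1::2] selects indices [1, 3, 5, 7] (1->20, 3->16, 5->14, 7->20), giving [20, 16, 14, 20].

[20, 16, 14, 20]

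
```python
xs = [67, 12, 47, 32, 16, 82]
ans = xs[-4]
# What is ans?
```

xs has length 6. Negative index -4 maps to positive index 6 + (-4) = 2. xs[2] = 47.

47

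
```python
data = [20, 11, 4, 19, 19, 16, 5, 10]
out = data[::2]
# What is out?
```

data has length 8. The slice data[::2] selects indices [0, 2, 4, 6] (0->20, 2->4, 4->19, 6->5), giving [20, 4, 19, 5].

[20, 4, 19, 5]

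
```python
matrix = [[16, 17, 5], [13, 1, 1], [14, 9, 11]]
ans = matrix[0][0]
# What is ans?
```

matrix[0] = [16, 17, 5]. Taking column 0 of that row yields 16.

16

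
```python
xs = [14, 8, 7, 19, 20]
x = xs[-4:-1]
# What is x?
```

xs has length 5. The slice xs[-4:-1] selects indices [1, 2, 3] (1->8, 2->7, 3->19), giving [8, 7, 19].

[8, 7, 19]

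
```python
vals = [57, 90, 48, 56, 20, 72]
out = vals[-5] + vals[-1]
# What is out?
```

vals has length 6. Negative index -5 maps to positive index 6 + (-5) = 1. vals[1] = 90.
vals has length 6. Negative index -1 maps to positive index 6 + (-1) = 5. vals[5] = 72.
Sum: 90 + 72 = 162.

162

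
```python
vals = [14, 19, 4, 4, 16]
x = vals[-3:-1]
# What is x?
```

vals has length 5. The slice vals[-3:-1] selects indices [2, 3] (2->4, 3->4), giving [4, 4].

[4, 4]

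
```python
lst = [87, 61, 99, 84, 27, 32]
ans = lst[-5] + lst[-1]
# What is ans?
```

lst has length 6. Negative index -5 maps to positive index 6 + (-5) = 1. lst[1] = 61.
lst has length 6. Negative index -1 maps to positive index 6 + (-1) = 5. lst[5] = 32.
Sum: 61 + 32 = 93.

93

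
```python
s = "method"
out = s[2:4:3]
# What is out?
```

s has length 6. The slice s[2:4:3] selects indices [2] (2->'t'), giving 't'.

't'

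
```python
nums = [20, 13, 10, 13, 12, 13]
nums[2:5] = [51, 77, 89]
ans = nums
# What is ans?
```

nums starts as [20, 13, 10, 13, 12, 13] (length 6). The slice nums[2:5] covers indices [2, 3, 4] with values [10, 13, 12]. Replacing that slice with [51, 77, 89] (same length) produces [20, 13, 51, 77, 89, 13].

[20, 13, 51, 77, 89, 13]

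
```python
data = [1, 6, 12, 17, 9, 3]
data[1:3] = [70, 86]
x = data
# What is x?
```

data starts as [1, 6, 12, 17, 9, 3] (length 6). The slice data[1:3] covers indices [1, 2] with values [6, 12]. Replacing that slice with [70, 86] (same length) produces [1, 70, 86, 17, 9, 3].

[1, 70, 86, 17, 9, 3]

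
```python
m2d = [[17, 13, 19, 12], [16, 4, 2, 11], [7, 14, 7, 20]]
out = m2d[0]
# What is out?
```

m2d has 3 rows. Row 0 is [17, 13, 19, 12].

[17, 13, 19, 12]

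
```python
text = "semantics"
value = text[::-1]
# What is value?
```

text has length 9. The slice text[::-1] selects indices [8, 7, 6, 5, 4, 3, 2, 1, 0] (8->'s', 7->'c', 6->'i', 5->'t', 4->'n', 3->'a', 2->'m', 1->'e', 0->'s'), giving 'scitnames'.

'scitnames'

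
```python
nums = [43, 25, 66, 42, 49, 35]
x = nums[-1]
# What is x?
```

nums has length 6. Negative index -1 maps to positive index 6 + (-1) = 5. nums[5] = 35.

35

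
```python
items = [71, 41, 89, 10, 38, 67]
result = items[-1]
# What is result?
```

items has length 6. Negative index -1 maps to positive index 6 + (-1) = 5. items[5] = 67.

67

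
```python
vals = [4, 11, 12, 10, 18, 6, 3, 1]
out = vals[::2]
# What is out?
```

vals has length 8. The slice vals[::2] selects indices [0, 2, 4, 6] (0->4, 2->12, 4->18, 6->3), giving [4, 12, 18, 3].

[4, 12, 18, 3]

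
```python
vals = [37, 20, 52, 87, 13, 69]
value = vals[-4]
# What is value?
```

vals has length 6. Negative index -4 maps to positive index 6 + (-4) = 2. vals[2] = 52.

52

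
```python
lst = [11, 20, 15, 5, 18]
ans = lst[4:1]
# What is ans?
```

lst has length 5. The slice lst[4:1] resolves to an empty index range, so the result is [].

[]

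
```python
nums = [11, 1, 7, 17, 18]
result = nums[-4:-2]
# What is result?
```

nums has length 5. The slice nums[-4:-2] selects indices [1, 2] (1->1, 2->7), giving [1, 7].

[1, 7]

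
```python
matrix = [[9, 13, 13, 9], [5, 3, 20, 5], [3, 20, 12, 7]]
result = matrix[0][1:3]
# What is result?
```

matrix[0] = [9, 13, 13, 9]. matrix[0] has length 4. The slice matrix[0][1:3] selects indices [1, 2] (1->13, 2->13), giving [13, 13].

[13, 13]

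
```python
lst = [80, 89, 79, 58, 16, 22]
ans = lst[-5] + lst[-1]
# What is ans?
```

lst has length 6. Negative index -5 maps to positive index 6 + (-5) = 1. lst[1] = 89.
lst has length 6. Negative index -1 maps to positive index 6 + (-1) = 5. lst[5] = 22.
Sum: 89 + 22 = 111.

111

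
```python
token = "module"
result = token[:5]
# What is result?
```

token has length 6. The slice token[:5] selects indices [0, 1, 2, 3, 4] (0->'m', 1->'o', 2->'d', 3->'u', 4->'l'), giving 'modul'.

'modul'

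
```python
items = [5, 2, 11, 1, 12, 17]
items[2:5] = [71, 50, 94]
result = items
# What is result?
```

items starts as [5, 2, 11, 1, 12, 17] (length 6). The slice items[2:5] covers indices [2, 3, 4] with values [11, 1, 12]. Replacing that slice with [71, 50, 94] (same length) produces [5, 2, 71, 50, 94, 17].

[5, 2, 71, 50, 94, 17]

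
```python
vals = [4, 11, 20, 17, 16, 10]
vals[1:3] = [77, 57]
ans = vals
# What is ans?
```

vals starts as [4, 11, 20, 17, 16, 10] (length 6). The slice vals[1:3] covers indices [1, 2] with values [11, 20]. Replacing that slice with [77, 57] (same length) produces [4, 77, 57, 17, 16, 10].

[4, 77, 57, 17, 16, 10]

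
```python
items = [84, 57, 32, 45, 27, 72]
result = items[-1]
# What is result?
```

items has length 6. Negative index -1 maps to positive index 6 + (-1) = 5. items[5] = 72.

72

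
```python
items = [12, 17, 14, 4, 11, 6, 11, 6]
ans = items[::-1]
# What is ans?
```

items has length 8. The slice items[::-1] selects indices [7, 6, 5, 4, 3, 2, 1, 0] (7->6, 6->11, 5->6, 4->11, 3->4, 2->14, 1->17, 0->12), giving [6, 11, 6, 11, 4, 14, 17, 12].

[6, 11, 6, 11, 4, 14, 17, 12]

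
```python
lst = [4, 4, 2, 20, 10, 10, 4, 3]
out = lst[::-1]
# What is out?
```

lst has length 8. The slice lst[::-1] selects indices [7, 6, 5, 4, 3, 2, 1, 0] (7->3, 6->4, 5->10, 4->10, 3->20, 2->2, 1->4, 0->4), giving [3, 4, 10, 10, 20, 2, 4, 4].

[3, 4, 10, 10, 20, 2, 4, 4]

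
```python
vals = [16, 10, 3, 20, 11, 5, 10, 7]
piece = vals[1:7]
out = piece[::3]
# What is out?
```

vals has length 8. The slice vals[1:7] selects indices [1, 2, 3, 4, 5, 6] (1->10, 2->3, 3->20, 4->11, 5->5, 6->10), giving [10, 3, 20, 11, 5, 10]. So piece = [10, 3, 20, 11, 5, 10]. piece has length 6. The slice piece[::3] selects indices [0, 3] (0->10, 3->11), giving [10, 11].

[10, 11]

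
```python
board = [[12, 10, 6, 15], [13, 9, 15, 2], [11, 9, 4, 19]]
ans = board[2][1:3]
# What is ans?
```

board[2] = [11, 9, 4, 19]. board[2] has length 4. The slice board[2][1:3] selects indices [1, 2] (1->9, 2->4), giving [9, 4].

[9, 4]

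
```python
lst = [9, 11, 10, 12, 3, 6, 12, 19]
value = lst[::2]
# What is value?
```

lst has length 8. The slice lst[::2] selects indices [0, 2, 4, 6] (0->9, 2->10, 4->3, 6->12), giving [9, 10, 3, 12].

[9, 10, 3, 12]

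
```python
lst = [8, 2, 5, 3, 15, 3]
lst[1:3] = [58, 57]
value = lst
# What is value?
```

lst starts as [8, 2, 5, 3, 15, 3] (length 6). The slice lst[1:3] covers indices [1, 2] with values [2, 5]. Replacing that slice with [58, 57] (same length) produces [8, 58, 57, 3, 15, 3].

[8, 58, 57, 3, 15, 3]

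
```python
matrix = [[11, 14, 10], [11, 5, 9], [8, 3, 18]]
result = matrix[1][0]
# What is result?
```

matrix[1] = [11, 5, 9]. Taking column 0 of that row yields 11.

11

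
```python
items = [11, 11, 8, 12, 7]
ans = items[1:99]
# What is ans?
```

items has length 5. The slice items[1:99] selects indices [1, 2, 3, 4] (1->11, 2->8, 3->12, 4->7), giving [11, 8, 12, 7].

[11, 8, 12, 7]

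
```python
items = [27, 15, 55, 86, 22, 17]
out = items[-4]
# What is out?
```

items has length 6. Negative index -4 maps to positive index 6 + (-4) = 2. items[2] = 55.

55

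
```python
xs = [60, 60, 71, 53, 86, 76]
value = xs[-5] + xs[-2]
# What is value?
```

xs has length 6. Negative index -5 maps to positive index 6 + (-5) = 1. xs[1] = 60.
xs has length 6. Negative index -2 maps to positive index 6 + (-2) = 4. xs[4] = 86.
Sum: 60 + 86 = 146.

146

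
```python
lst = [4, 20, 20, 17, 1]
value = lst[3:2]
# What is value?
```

lst has length 5. The slice lst[3:2] resolves to an empty index range, so the result is [].

[]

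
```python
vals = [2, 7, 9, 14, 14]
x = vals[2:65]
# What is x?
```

vals has length 5. The slice vals[2:65] selects indices [2, 3, 4] (2->9, 3->14, 4->14), giving [9, 14, 14].

[9, 14, 14]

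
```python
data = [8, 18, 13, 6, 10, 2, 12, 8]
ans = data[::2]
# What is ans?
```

data has length 8. The slice data[::2] selects indices [0, 2, 4, 6] (0->8, 2->13, 4->10, 6->12), giving [8, 13, 10, 12].

[8, 13, 10, 12]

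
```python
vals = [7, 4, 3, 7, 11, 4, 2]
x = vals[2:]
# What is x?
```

vals has length 7. The slice vals[2:] selects indices [2, 3, 4, 5, 6] (2->3, 3->7, 4->11, 5->4, 6->2), giving [3, 7, 11, 4, 2].

[3, 7, 11, 4, 2]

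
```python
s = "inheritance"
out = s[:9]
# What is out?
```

s has length 11. The slice s[:9] selects indices [0, 1, 2, 3, 4, 5, 6, 7, 8] (0->'i', 1->'n', 2->'h', 3->'e', 4->'r', 5->'i', 6->'t', 7->'a', 8->'n'), giving 'inheritan'.

'inheritan'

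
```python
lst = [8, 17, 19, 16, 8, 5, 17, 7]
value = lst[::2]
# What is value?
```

lst has length 8. The slice lst[::2] selects indices [0, 2, 4, 6] (0->8, 2->19, 4->8, 6->17), giving [8, 19, 8, 17].

[8, 19, 8, 17]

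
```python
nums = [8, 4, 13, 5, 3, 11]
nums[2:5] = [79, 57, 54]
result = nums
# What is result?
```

nums starts as [8, 4, 13, 5, 3, 11] (length 6). The slice nums[2:5] covers indices [2, 3, 4] with values [13, 5, 3]. Replacing that slice with [79, 57, 54] (same length) produces [8, 4, 79, 57, 54, 11].

[8, 4, 79, 57, 54, 11]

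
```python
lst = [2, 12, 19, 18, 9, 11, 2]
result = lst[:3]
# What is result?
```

lst has length 7. The slice lst[:3] selects indices [0, 1, 2] (0->2, 1->12, 2->19), giving [2, 12, 19].

[2, 12, 19]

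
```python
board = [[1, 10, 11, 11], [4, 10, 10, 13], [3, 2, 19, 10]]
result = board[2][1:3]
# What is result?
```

board[2] = [3, 2, 19, 10]. board[2] has length 4. The slice board[2][1:3] selects indices [1, 2] (1->2, 2->19), giving [2, 19].

[2, 19]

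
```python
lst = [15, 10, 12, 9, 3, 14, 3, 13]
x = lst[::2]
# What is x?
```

lst has length 8. The slice lst[::2] selects indices [0, 2, 4, 6] (0->15, 2->12, 4->3, 6->3), giving [15, 12, 3, 3].

[15, 12, 3, 3]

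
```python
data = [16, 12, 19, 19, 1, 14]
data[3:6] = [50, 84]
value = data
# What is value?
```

data starts as [16, 12, 19, 19, 1, 14] (length 6). The slice data[3:6] covers indices [3, 4, 5] with values [19, 1, 14]. Replacing that slice with [50, 84] (different length) produces [16, 12, 19, 50, 84].

[16, 12, 19, 50, 84]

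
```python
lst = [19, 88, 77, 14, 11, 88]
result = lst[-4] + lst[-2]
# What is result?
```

lst has length 6. Negative index -4 maps to positive index 6 + (-4) = 2. lst[2] = 77.
lst has length 6. Negative index -2 maps to positive index 6 + (-2) = 4. lst[4] = 11.
Sum: 77 + 11 = 88.

88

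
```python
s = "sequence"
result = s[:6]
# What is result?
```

s has length 8. The slice s[:6] selects indices [0, 1, 2, 3, 4, 5] (0->'s', 1->'e', 2->'q', 3->'u', 4->'e', 5->'n'), giving 'sequen'.

'sequen'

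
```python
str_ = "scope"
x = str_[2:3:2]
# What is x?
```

str_ has length 5. The slice str_[2:3:2] selects indices [2] (2->'o'), giving 'o'.

'o'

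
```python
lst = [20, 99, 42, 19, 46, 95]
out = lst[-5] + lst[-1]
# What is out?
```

lst has length 6. Negative index -5 maps to positive index 6 + (-5) = 1. lst[1] = 99.
lst has length 6. Negative index -1 maps to positive index 6 + (-1) = 5. lst[5] = 95.
Sum: 99 + 95 = 194.

194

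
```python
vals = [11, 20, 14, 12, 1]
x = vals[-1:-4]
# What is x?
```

vals has length 5. The slice vals[-1:-4] resolves to an empty index range, so the result is [].

[]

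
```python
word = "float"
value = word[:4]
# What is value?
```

word has length 5. The slice word[:4] selects indices [0, 1, 2, 3] (0->'f', 1->'l', 2->'o', 3->'a'), giving 'floa'.

'floa'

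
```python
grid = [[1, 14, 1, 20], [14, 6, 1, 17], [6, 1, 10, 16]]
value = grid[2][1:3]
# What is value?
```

grid[2] = [6, 1, 10, 16]. grid[2] has length 4. The slice grid[2][1:3] selects indices [1, 2] (1->1, 2->10), giving [1, 10].

[1, 10]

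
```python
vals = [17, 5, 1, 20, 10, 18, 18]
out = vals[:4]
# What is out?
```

vals has length 7. The slice vals[:4] selects indices [0, 1, 2, 3] (0->17, 1->5, 2->1, 3->20), giving [17, 5, 1, 20].

[17, 5, 1, 20]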